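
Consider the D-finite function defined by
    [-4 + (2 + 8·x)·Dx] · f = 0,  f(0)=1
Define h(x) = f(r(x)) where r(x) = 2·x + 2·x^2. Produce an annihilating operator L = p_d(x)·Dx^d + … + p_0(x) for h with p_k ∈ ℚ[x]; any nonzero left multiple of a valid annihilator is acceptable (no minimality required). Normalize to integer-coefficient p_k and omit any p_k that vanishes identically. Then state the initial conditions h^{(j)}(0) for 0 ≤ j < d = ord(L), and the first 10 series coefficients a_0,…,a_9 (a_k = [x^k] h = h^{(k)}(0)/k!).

L = (-4 - 8·x) + (1 + 8·x + 8·x^2)·Dx  (order 1).
h: a_k = 1, 4, -4, 16, -72, 352, -1824, 9856, -54944, 313728, …
ICs: h(0) = 1.

f: a_k = 1, 2, -2, 4, -10, 28, -84, 264, -858, 2860, …
h₀=f(r): pull back L_f along r ⇒ L₀.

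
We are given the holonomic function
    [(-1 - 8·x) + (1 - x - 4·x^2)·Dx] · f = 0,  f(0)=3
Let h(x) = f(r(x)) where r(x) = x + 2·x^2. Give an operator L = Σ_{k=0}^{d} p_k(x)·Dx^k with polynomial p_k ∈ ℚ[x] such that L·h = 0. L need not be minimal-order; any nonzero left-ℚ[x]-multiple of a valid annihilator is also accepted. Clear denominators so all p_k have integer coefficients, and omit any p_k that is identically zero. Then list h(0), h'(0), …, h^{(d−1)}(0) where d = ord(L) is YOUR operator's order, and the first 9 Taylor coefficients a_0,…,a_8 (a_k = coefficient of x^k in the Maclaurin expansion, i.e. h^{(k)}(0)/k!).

L = (1 + 12·x + 48·x^2 + 64·x^3) + (-1 + x + 6·x^2 + 16·x^3 + 16·x^4)·Dx  (order 1).
h: a_k = 3, 3, 21, 87, 309, 1215, 4797, 18423, 71589, …
ICs: h(0) = 3.

f: a_k = 3, 3, 15, 27, 87, 195, 543, 1323, 3495, …
Substitute x→r, Dx→(1/r')Dx; clear ⇒ L₀.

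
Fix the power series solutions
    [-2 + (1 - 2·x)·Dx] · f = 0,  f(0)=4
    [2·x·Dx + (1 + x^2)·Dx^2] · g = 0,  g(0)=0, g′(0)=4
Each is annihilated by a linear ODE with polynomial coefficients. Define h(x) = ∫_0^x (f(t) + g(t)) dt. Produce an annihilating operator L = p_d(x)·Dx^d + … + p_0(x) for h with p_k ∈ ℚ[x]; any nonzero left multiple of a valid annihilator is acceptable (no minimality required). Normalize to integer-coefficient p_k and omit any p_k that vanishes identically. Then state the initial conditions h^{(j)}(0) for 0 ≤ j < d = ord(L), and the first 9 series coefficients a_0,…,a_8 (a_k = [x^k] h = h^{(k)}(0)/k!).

f: a_k = 4, 8, 16, 32, 64, 128, 256, 512, 1024, …
g: a_k = 0, 4, 0, -4/3, 0, 4/5, 0, -4/7, 0, …
Weyl lclm of L_f,L_g ⇒ L₀ (ord ≤ 3).
h=∫₀ˣh₀: take L = L₀·Dx.
L = (-4 + 32·x + 12·x^2)·Dx^2 + (13 - 4·x + 25·x^2 + 12·x^3)·Dx^3 + (-2 + 3·x + 3·x^3 + 2·x^4)·Dx^4  (order 4).
h: a_k = 0, 4, 6, 16/3, 23/3, 64/5, 322/15, 256/7, 895/14, …
ICs: h(0) = 0, h′(0) = 4, h′′(0) = 12, h′′′(0) = 32.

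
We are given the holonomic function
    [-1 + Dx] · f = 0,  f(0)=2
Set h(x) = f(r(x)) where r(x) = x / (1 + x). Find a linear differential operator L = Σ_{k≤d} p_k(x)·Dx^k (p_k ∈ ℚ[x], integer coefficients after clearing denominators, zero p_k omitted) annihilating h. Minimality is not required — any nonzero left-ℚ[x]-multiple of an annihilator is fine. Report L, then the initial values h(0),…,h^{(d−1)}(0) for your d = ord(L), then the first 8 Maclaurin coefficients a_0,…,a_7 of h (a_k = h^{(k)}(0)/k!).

L = -1 + (1 + 2·x + x^2)·Dx  (order 1).
h: a_k = 2, 2, -1, 1/3, 1/12, -19/60, 151/360, -1091/2520, …
ICs: h(0) = 2.

f: a_k = 2, 2, 1, 1/3, 1/12, 1/60, 1/360, 1/2520, …
h₀=f(r): pull back L_f along r ⇒ L₀.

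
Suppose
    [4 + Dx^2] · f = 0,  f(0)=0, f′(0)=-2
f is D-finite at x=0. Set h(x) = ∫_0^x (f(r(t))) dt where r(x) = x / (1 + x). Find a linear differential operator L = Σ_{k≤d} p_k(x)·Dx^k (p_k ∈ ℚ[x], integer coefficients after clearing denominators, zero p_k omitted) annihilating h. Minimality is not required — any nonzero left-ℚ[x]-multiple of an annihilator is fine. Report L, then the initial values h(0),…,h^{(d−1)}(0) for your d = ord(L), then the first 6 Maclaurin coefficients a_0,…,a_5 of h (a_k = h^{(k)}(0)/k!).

L = 4·Dx + (2 + 6·x + 6·x^2 + 2·x^3)·Dx^2 + (1 + 4·x + 6·x^2 + 4·x^3 + x^4)·Dx^3  (order 3).
h: a_k = 0, 0, -1, 2/3, -1/6, -2/5, …
ICs: h(0) = 0, h′(0) = 0, h′′(0) = -2.

f: a_k = 0, -2, 0, 4/3, 0, -4/15, …
h₀=f(r): pull back L_f along r ⇒ L₀.
h=∫₀ˣh₀: take L = L₀·Dx.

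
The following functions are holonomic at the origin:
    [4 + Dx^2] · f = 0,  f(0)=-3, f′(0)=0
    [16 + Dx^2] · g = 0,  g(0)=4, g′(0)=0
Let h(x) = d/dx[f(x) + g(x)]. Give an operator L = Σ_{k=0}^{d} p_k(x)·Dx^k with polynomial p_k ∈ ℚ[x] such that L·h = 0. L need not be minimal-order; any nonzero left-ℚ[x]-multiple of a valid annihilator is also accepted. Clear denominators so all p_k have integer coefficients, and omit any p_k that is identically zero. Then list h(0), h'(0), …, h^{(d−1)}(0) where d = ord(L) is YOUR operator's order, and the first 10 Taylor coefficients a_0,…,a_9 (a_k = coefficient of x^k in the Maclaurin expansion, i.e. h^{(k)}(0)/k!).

L = 64 + 20·Dx^2 + Dx^4  (order 4).
h: a_k = 0, -52, 0, 488/3, 0, -2024/15, 0, 16336/315, 0, -32744/2835, …
ICs: h(0) = 0, h′(0) = -52, h′′(0) = 0, h′′′(0) = 976.

f: a_k = -3, 0, 6, 0, -2, 0, 4/15, 0, -2/105, 0, …
g: a_k = 4, 0, -32, 0, 128/3, 0, -1024/45, 0, 2048/315, 0, …
Weyl lclm of L_f,L_g ⇒ L₀ (ord ≤ 4).
h₀' ⇒ L via d/dx closure of L₀.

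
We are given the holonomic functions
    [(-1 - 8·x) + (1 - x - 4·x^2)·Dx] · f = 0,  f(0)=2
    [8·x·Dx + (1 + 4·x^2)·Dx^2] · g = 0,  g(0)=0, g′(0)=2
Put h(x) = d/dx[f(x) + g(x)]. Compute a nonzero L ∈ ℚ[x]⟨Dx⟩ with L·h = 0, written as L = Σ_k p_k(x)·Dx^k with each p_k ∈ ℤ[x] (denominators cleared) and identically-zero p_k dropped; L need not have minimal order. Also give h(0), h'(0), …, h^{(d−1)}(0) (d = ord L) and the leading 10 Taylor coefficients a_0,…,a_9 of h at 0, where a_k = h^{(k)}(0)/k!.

f: a_k = 2, 2, 10, 18, 58, 130, 362, 882, 2330, 5858, …
g: a_k = 0, 2, 0, -8/3, 0, 32/5, 0, -128/7, 0, 512/9, …
Sum ⇒ L₀ = lclm(L_f,L_g) in ℚ(x)⟨Dx⟩.
Differentiate: ansatz ord ≤ ord L₀ ⇒ L.
L = (-40 + 160·x + 2272·x^2 + 4608·x^3 + 16896·x^4 + 6144·x^6) + (31 + 264·x + 364·x^2 + 2208·x^3 + 4160·x^4 + 12800·x^5 + 768·x^6 + 6144·x^7)·Dx + (-5 - 11·x - 80·x^2 + 116·x^3 + 80·x^4 + 704·x^5 + 1536·x^6 + 256·x^7 + 1024·x^8)·Dx^2  (order 2).
h: a_k = 4, 20, 46, 232, 682, 2172, 6046, 18640, 53234, 151780, …
ICs: h(0) = 4, h′(0) = 20.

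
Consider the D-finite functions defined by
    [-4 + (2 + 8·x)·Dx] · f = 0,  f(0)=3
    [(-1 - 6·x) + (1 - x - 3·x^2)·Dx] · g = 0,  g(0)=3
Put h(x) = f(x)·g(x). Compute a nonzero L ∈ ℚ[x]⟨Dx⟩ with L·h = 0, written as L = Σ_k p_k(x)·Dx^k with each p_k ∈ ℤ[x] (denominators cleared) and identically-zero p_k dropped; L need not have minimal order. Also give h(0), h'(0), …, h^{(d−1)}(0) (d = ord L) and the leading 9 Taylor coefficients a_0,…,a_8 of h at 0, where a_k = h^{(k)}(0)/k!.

f: a_k = 3, 6, -6, 12, -30, 84, -252, 792, -2574, …
g: a_k = 3, 3, 12, 21, 57, 120, 291, 651, 1524, …
f·g: L₀ = L_f ⊗_s L_g, ord ≤ 1·1.
L = (3 + 8·x + 18·x^2) + (-1 - 3·x + 7·x^2 + 12·x^3)·Dx  (order 1).
h: a_k = 9, 27, 36, 153, 171, 882, 639, 5661, -144, …
ICs: h(0) = 9.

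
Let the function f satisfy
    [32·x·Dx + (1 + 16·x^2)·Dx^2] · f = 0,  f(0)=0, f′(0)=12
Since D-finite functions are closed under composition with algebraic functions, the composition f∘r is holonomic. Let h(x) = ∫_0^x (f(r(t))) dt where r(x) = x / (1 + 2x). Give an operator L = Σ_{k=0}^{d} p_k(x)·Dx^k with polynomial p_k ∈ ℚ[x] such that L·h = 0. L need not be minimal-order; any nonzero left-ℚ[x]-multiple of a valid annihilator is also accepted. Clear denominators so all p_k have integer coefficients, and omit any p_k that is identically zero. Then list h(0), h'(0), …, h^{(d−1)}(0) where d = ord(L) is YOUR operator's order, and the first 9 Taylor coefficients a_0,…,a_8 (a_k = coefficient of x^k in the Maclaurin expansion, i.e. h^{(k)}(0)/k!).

L = (4 + 40·x)·Dx^2 + (1 + 4·x + 20·x^2)·Dx^3  (order 3).
h: a_k = 0, 0, 6, -8, -4, 288/5, -608/5, -1408/7, 13344/7, …
ICs: h(0) = 0, h′(0) = 0, h′′(0) = 12.

f: a_k = 0, 12, 0, -64, 0, 3072/5, 0, -49152/7, 0, …
f∘r: x↦r, Dx↦Dx/r' in L_f ⇒ L₀.
∫: right-multiply L₀ by Dx.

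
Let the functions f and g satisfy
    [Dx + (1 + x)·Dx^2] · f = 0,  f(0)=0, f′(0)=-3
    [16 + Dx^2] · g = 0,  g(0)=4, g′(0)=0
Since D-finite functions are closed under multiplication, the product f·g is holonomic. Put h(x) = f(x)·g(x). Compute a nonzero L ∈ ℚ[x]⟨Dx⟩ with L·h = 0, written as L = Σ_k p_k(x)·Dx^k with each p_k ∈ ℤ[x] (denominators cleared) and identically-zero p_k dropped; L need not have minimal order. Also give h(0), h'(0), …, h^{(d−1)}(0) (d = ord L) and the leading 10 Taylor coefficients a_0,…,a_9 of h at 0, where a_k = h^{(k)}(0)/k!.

L = (15072 + 62976·x + 97024·x^2 + 65536·x^3 + 16384·x^4) + (1984 + 6080·x + 6144·x^2 + 2048·x^3)·Dx + (1950 + 8000·x + 12192·x^2 + 8192·x^3 + 2048·x^4)·Dx^2 + (124 + 380·x + 384·x^2 + 128·x^3)·Dx^3 + (63 + 254·x + 383·x^2 + 256·x^3 + 64·x^4)·Dx^4  (order 4).
h: a_k = 0, -12, 6, 92, -45, -492/5, 42, 1508/35, -499/30, -628/63, …
ICs: h(0) = 0, h′(0) = -12, h′′(0) = 12, h′′′(0) = 552.

f: a_k = 0, -3, 3/2, -1, 3/4, -3/5, 1/2, -3/7, 3/8, -1/3, …
g: a_k = 4, 0, -32, 0, 128/3, 0, -1024/45, 0, 2048/315, 0, …
Product ⇒ symmetric product L₀, ord ≤ 4.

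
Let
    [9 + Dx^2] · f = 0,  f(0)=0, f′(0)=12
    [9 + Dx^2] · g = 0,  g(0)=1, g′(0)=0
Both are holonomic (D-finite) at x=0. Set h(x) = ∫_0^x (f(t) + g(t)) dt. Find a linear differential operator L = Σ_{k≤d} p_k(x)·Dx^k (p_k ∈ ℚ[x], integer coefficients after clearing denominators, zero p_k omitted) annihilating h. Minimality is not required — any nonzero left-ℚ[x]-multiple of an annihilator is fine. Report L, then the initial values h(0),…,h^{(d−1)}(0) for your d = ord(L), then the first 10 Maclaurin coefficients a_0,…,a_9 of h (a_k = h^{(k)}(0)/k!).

f: a_k = 0, 12, 0, -18, 0, 81/10, 0, -243/140, 0, 243/1120, …
g: a_k = 1, 0, -9/2, 0, 27/8, 0, -81/80, 0, 729/4480, 0, …
Weyl lclm of L_f,L_g ⇒ L₀ (ord ≤ 4).
∫: right-multiply L₀ by Dx.
L = 9·Dx + Dx^3  (order 3).
h: a_k = 0, 1, 6, -3/2, -9/2, 27/40, 27/20, -81/560, -243/1120, 81/4480, …
ICs: h(0) = 0, h′(0) = 1, h′′(0) = 12.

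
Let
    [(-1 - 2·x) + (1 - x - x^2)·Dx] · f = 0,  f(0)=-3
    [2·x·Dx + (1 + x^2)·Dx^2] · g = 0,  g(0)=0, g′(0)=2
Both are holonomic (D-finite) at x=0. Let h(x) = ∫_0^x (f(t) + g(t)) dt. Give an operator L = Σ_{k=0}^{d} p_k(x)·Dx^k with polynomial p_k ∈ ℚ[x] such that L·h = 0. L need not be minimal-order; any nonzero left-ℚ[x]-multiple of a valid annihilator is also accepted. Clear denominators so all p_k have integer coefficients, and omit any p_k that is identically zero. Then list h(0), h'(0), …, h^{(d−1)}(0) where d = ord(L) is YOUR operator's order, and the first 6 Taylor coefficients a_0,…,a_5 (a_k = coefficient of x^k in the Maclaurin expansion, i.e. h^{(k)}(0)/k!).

f: a_k = -3, -3, -6, -9, -15, -24, …
g: a_k = 0, 2, 0, -2/3, 0, 2/5, …
Sum ⇒ L₀ = lclm(L_f,L_g) in ℚ(x)⟨Dx⟩.
Integrate: L := L₀·Dx.
L = (-4 + 16·x + 64·x^2 + 72·x^3 + 66·x^4 + 6·x^6)·Dx^2 + (10 + 24·x + 28·x^2 + 60·x^3 + 65·x^4 + 50·x^5 + 3·x^6 + 6·x^7)·Dx^3 + (-2 - 2·x - 2·x^2 + 8·x^3 + 5·x^4 + 11·x^5 + 6·x^6 + x^7 + x^8)·Dx^4  (order 4).
h: a_k = 0, -3, -1/2, -2, -29/12, -3, …
ICs: h(0) = 0, h′(0) = -3, h′′(0) = -1, h′′′(0) = -12.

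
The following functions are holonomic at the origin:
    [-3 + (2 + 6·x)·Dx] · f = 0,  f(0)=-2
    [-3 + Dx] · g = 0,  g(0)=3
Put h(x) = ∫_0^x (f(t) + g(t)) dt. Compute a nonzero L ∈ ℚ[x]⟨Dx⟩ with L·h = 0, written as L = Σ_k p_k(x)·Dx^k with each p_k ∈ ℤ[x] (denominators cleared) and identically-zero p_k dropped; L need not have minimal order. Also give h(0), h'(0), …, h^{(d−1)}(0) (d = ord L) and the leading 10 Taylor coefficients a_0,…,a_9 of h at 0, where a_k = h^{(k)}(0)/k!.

L = (27 + 54·x)·Dx + (-15 - 72·x - 108·x^2)·Dx^2 + (2 + 18·x + 36·x^2)·Dx^3  (order 3).
h: a_k = 0, 1, 3, 21/4, 81/32, 1053/320, -1539/1280, 84321/17920, -2479329/286720, 10977039/573440, …
ICs: h(0) = 0, h′(0) = 1, h′′(0) = 6.

f: a_k = -2, -3, 9/4, -27/8, 405/64, -1701/128, 15309/512, -72171/1024, 2814669/16384, -14073345/32768, …
g: a_k = 3, 9, 27/2, 27/2, 81/8, 243/40, 243/80, 729/560, 2187/4480, 729/4480, …
L₀ := lclm(L_f,L_g); ord L₀ ≤ 1+1.
h=∫h₀ ⇒ L = L₀·Dx.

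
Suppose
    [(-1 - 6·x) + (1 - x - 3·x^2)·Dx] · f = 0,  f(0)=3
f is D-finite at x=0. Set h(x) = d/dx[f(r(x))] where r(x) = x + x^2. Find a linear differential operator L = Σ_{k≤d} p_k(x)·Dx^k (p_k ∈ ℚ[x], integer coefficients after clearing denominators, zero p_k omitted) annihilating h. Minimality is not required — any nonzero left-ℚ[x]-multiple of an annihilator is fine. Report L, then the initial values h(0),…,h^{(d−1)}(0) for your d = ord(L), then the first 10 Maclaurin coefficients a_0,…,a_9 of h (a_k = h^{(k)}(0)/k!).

L = (10 + 60·x + 168·x^2 + 396·x^3 + 648·x^4 + 540·x^5 + 180·x^6) + (-1 - 7·x - 6·x^2 + 44·x^3 + 135·x^4 + 180·x^5 + 126·x^6 + 36·x^7)·Dx  (order 1).
h: a_k = 3, 30, 135, 528, 2055, 7524, 26775, 93624, 321840, 1092840, …
ICs: h(0) = 3.

f: a_k = 3, 3, 12, 21, 57, 120, 291, 651, 1524, 3477, …
f∘r: x↦r, Dx↦Dx/r' in L_f ⇒ L₀.
h=h₀': d/dx-closure on L₀ ⇒ L.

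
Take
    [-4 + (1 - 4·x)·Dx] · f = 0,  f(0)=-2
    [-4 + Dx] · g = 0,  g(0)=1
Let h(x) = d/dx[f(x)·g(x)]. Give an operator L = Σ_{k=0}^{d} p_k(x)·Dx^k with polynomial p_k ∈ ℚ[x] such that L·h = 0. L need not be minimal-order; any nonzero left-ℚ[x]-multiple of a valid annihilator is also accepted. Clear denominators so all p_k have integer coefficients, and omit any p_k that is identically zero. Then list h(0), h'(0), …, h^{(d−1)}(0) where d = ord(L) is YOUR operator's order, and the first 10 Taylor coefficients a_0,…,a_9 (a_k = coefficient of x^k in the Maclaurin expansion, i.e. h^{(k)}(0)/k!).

L = (10 - 32·x + 32·x^2) + (-1 + 6·x - 8·x^2)·Dx  (order 1).
h: a_k = -16, -160, -1024, -16640/3, -83456/3, -2003968/15, -5611520/9, -897851392/315, -808067072/63, -161613430784/2835, …
ICs: h(0) = -16.

f: a_k = -2, -8, -32, -128, -512, -2048, -8192, -32768, -131072, -524288, …
g: a_k = 1, 4, 8, 32/3, 32/3, 128/15, 256/45, 1024/315, 512/315, 2048/2835, …
f·g: L₀ = L_f ⊗_s L_g, ord ≤ 1·1.
h=h₀': d/dx-closure on L₀ ⇒ L.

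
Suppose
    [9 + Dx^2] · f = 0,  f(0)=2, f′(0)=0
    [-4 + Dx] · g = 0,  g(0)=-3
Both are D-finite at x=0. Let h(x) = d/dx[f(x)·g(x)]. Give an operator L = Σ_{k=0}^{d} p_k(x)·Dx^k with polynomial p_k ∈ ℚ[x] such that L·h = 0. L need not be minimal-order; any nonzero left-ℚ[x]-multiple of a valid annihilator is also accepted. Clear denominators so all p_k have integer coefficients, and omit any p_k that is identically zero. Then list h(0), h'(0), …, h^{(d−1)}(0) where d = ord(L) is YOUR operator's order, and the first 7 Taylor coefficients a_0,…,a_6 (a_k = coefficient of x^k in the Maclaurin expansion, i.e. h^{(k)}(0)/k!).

L = 25 - 8·Dx + Dx^2  (order 2).
h: a_k = -24, -42, 132, 527, 779, 11753/20, 4031/30, …
ICs: h(0) = -24, h′(0) = -42.

f: a_k = 2, 0, -9, 0, 27/4, 0, -81/40, …
g: a_k = -3, -12, -24, -32, -32, -128/5, -256/15, …
L₀ := L_f ⊗_s L_g (sym. prod.), ord ≤ 2.
h=h₀': d/dx-closure on L₀ ⇒ L.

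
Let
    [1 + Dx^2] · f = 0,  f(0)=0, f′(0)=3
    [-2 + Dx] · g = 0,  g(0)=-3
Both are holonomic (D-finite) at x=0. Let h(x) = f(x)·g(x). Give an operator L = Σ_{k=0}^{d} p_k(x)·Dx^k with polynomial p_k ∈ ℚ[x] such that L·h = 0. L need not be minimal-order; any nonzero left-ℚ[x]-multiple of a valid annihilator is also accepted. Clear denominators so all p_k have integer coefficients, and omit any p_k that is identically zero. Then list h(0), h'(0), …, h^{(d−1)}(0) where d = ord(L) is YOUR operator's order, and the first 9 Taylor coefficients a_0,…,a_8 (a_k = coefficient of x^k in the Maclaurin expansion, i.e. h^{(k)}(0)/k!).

L = 5 - 4·Dx + Dx^2  (order 2).
h: a_k = 0, -9, -18, -33/2, -9, -123/40, -11/20, 29/560, 3/40, …
ICs: h(0) = 0, h′(0) = -9.

f: a_k = 0, 3, 0, -1/2, 0, 1/40, 0, -1/1680, 0, …
g: a_k = -3, -6, -6, -4, -2, -4/5, -4/15, -8/105, -2/105, …
h₀=f·g: eliminate ⇒ L₀, order ≤ 2·1.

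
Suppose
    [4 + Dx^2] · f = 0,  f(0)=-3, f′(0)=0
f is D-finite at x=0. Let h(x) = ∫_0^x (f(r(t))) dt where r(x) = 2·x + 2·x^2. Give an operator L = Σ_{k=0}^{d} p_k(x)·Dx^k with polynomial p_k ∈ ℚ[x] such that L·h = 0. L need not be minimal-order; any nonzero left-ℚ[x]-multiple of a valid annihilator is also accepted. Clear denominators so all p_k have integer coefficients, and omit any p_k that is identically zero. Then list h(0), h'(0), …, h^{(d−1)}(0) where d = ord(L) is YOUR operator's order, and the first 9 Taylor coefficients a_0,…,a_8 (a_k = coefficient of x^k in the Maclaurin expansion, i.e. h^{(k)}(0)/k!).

f: a_k = -3, 0, 6, 0, -2, 0, 4/15, 0, -2/105, …
h₀=f(r): pull back L_f along r ⇒ L₀.
h=∫₀ˣh₀: take L = L₀·Dx.
L = (16 + 96·x + 192·x^2 + 128·x^3)·Dx - 2·Dx^2 + (1 + 2·x)·Dx^3  (order 3).
h: a_k = 0, -3, 0, 8, 12, -8/5, -64/3, -2624/105, -16/5, …
ICs: h(0) = 0, h′(0) = -3, h′′(0) = 0.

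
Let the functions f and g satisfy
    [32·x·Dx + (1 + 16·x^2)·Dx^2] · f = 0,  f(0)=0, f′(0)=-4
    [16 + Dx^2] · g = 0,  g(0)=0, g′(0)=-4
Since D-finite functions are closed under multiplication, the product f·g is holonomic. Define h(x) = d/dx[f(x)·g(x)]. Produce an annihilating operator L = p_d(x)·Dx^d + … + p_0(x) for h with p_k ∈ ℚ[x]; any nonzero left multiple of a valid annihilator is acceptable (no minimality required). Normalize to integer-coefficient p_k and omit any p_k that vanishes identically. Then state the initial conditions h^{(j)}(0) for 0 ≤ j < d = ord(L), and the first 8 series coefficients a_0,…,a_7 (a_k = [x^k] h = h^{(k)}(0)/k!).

f: a_k = 0, -4, 0, 64/3, 0, -1024/5, 0, 16384/7, …
g: a_k = 0, -4, 0, 32/3, 0, -128/15, 0, 1024/315, …
Sym-product of L_f,L_g gives L₀ (≤ ord 4).
h=h₀': d/dx-closure on L₀ ⇒ L.
L = (14080 + 602112·x^2 + 15106048·x^4 + 50331648·x^6 + 100663296·x^8 + 268435456·x^10 + 2147483648·x^12) + (8704·x + 581632·x^3 + 9175040·x^5 + 41943040·x^7 + 167772160·x^9 + 536870912·x^11)·Dx + (960 + 43520·x^2 + 1093632·x^4 + 4849664·x^6 + 16777216·x^8 + 67108864·x^10 + 268435456·x^12)·Dx^2 + (544·x + 36352·x^3 + 573440·x^5 + 2621440·x^7 + 10485760·x^9 + 33554432·x^11)·Dx^3 + (5 + 368·x^2 + 9344·x^4 + 106496·x^6 + 655360·x^8 + 3145728·x^10 + 8388608·x^12)·Dx^4  (order 4).
h: a_k = 0, 32, 0, -512, 0, 19456/3, 0, -1409024/15, …
ICs: h(0) = 0, h′(0) = 32, h′′(0) = 0, h′′′(0) = -3072.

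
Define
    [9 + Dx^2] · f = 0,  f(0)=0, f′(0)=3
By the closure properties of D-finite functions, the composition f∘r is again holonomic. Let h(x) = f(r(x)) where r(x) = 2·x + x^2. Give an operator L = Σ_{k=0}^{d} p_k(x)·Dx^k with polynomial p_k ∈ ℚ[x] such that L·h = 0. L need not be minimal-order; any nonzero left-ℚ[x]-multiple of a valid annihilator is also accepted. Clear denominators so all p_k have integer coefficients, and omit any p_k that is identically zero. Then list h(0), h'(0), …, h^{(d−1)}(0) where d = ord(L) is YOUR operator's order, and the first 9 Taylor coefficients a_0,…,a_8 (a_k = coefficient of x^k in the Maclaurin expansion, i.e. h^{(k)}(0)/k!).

f: a_k = 0, 3, 0, -9/2, 0, 81/40, 0, -243/560, 0, …
L₀ from L_f via x↦r, Dx↦r'^{-1}Dx.
L = (36 + 108·x + 108·x^2 + 36·x^3) - Dx + (1 + x)·Dx^2  (order 2).
h: a_k = 0, 6, 3, -36, -54, 189/5, 315/2, 3726/35, -567/5, …
ICs: h(0) = 0, h′(0) = 6.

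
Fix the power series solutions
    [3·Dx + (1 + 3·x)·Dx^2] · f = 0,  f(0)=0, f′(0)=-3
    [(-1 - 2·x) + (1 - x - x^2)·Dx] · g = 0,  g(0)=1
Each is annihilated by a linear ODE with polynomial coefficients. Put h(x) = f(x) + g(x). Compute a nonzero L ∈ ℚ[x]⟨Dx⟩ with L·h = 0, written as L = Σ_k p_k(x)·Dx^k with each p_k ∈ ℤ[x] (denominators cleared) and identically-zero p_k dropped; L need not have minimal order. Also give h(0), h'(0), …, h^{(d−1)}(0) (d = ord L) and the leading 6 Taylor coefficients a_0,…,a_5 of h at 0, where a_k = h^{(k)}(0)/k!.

L = (-126 - 342·x - 468·x^2 - 180·x^3 - 108·x^4)·Dx + (-156·x - 576·x^2 - 672·x^3 - 378·x^4 - 180·x^5)·Dx^2 + (7 + 35·x + 29·x^2 - 63·x^3 - 99·x^4 - 93·x^5 - 36·x^6)·Dx^3  (order 3).
h: a_k = 1, -2, 13/2, -6, 101/4, -203/5, …
ICs: h(0) = 1, h′(0) = -2, h′′(0) = 13.

f: a_k = 0, -3, 9/2, -9, 81/4, -243/5, …
g: a_k = 1, 1, 2, 3, 5, 8, …
L₀ := lclm(L_f,L_g); ord L₀ ≤ 2+1.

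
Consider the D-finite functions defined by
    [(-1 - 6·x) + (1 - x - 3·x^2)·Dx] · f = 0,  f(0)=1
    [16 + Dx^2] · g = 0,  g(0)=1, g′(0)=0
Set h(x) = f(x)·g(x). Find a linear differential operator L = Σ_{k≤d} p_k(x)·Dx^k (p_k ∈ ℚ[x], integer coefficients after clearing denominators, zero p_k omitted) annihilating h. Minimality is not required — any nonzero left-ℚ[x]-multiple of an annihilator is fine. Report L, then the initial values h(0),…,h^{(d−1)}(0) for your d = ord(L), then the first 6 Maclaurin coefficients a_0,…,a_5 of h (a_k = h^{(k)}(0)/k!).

L = (-10 + 16·x + 48·x^2) + (2 + 12·x)·Dx + (-1 + x + 3·x^2)·Dx^2  (order 2).
h: a_k = 1, 1, -4, -1, -7/3, -16/3, …
ICs: h(0) = 1, h′(0) = 1.

f: a_k = 1, 1, 4, 7, 19, 40, …
g: a_k = 1, 0, -8, 0, 32/3, 0, …
Sym-product of L_f,L_g gives L₀ (≤ ord 2).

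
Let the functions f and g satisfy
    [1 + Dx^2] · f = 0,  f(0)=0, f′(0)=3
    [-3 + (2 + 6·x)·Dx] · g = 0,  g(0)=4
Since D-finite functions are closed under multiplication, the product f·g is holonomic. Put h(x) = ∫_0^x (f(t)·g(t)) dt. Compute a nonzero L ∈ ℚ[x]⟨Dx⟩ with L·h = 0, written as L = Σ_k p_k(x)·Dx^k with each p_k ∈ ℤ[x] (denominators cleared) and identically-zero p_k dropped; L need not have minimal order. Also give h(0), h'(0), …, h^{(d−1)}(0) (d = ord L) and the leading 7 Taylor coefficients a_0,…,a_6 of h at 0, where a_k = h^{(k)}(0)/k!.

f: a_k = 0, 3, 0, -1/2, 0, 1/40, 0, …
g: a_k = 4, 6, -9/2, 27/4, -405/32, 1701/64, -15309/256, …
L₀ := L_f ⊗_s L_g (sym. prod.), ord ≤ 2.
∫: right-multiply L₀ by Dx.
L = (31 + 24·x + 36·x^2)·Dx + (-12 - 36·x)·Dx^2 + (4 + 24·x + 36·x^2)·Dx^3  (order 3).
h: a_k = 0, 0, 6, 6, -31/8, 69/20, -5699/960, …
ICs: h(0) = 0, h′(0) = 0, h′′(0) = 12.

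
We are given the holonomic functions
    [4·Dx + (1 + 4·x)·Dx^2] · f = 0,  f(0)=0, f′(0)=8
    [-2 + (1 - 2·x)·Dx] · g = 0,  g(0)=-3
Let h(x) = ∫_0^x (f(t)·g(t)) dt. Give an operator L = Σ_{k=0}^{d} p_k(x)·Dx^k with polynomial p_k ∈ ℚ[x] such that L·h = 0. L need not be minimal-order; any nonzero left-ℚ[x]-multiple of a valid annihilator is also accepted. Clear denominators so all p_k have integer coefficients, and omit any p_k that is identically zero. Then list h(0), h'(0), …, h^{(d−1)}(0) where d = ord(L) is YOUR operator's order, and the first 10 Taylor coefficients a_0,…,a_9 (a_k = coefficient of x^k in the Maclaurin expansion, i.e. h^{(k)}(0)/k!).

f: a_k = 0, 8, -16, 128/3, -128, 2048/5, -4096/3, 32768/7, -16384, 524288/9, …
g: a_k = -3, -6, -12, -24, -48, -96, -192, -384, -768, -1536, …
f·g: L₀ = L_f ⊗_s L_g, ord ≤ 2·1.
h=∫h₀ ⇒ L = L₀·Dx.
L = 8·Dx + 24·x·Dx^2 + (-1 - 2·x + 8·x^2)·Dx^3  (order 3).
h: a_k = 0, 0, -12, 0, -32, 128/5, -2432/15, 1536/5, -42624/35, 346112/105, …
ICs: h(0) = 0, h′(0) = 0, h′′(0) = -24.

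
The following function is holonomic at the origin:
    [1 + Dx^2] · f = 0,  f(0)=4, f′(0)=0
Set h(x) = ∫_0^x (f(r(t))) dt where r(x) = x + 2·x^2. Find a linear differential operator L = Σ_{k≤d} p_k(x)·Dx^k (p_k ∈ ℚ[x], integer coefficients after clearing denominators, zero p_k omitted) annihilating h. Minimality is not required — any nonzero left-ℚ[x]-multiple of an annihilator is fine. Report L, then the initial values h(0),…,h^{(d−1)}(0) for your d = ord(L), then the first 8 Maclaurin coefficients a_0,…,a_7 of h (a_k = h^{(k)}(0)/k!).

L = (1 + 12·x + 48·x^2 + 64·x^3)·Dx - 4·Dx^2 + (1 + 4·x)·Dx^3  (order 3).
h: a_k = 0, 4, 0, -2/3, -2, -47/30, 2/9, 719/1260, …
ICs: h(0) = 0, h′(0) = 4, h′′(0) = 0.

f: a_k = 4, 0, -2, 0, 1/6, 0, -1/180, 0, …
Substitute x→r, Dx→(1/r')Dx; clear ⇒ L₀.
Integrate: L := L₀·Dx.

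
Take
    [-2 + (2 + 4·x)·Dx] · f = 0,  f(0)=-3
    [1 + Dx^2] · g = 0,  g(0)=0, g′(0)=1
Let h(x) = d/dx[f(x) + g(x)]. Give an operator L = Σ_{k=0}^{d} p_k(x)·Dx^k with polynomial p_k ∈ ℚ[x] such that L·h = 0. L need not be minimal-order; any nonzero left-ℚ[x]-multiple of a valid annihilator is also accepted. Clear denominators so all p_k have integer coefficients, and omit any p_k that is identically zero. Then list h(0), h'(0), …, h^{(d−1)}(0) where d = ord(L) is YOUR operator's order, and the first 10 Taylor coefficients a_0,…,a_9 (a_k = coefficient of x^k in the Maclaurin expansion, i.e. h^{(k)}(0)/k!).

f: a_k = -3, -3, 3/2, -3/2, 15/8, -21/8, 63/16, -99/16, 1287/128, -2145/128, …
g: a_k = 0, 1, 0, -1/6, 0, 1/120, 0, -1/5040, 0, 1/362880, …
Sum ⇒ L₀ = lclm(L_f,L_g) in ℚ(x)⟨Dx⟩.
h₀' ⇒ L via d/dx closure of L₀.
L = (-4 - x - x^2) + (-1 - 3·x - 3·x^2 - 2·x^3)·Dx + (-4 - x - x^2)·Dx^2 + (-1 - 3·x - 3·x^2 - 2·x^3)·Dx^3  (order 3).
h: a_k = -2, 3, -5, 15/2, -157/12, 189/8, -15593/360, 1287/16, -3040537/20160, 36465/128, …
ICs: h(0) = -2, h′(0) = 3, h′′(0) = -10.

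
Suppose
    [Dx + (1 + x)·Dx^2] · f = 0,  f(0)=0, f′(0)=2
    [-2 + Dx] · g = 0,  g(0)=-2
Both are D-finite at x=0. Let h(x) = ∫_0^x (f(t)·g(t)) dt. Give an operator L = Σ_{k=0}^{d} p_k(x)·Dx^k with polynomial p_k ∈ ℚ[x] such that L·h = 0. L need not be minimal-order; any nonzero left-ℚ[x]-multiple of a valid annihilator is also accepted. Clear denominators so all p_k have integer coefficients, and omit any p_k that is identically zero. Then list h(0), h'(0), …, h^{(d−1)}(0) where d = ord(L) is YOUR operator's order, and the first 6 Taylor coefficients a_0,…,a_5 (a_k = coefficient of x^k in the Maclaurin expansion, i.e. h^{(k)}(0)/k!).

L = (2 + 4·x)·Dx + (-3 - 4·x)·Dx^2 + (1 + x)·Dx^3  (order 3).
h: a_k = 0, 0, -2, -2, -4/3, -3/5, …
ICs: h(0) = 0, h′(0) = 0, h′′(0) = -4.

f: a_k = 0, 2, -1, 2/3, -1/2, 2/5, …
g: a_k = -2, -4, -4, -8/3, -4/3, -8/15, …
L₀ := L_f ⊗_s L_g (sym. prod.), ord ≤ 2.
h=∫₀ˣh₀: take L = L₀·Dx.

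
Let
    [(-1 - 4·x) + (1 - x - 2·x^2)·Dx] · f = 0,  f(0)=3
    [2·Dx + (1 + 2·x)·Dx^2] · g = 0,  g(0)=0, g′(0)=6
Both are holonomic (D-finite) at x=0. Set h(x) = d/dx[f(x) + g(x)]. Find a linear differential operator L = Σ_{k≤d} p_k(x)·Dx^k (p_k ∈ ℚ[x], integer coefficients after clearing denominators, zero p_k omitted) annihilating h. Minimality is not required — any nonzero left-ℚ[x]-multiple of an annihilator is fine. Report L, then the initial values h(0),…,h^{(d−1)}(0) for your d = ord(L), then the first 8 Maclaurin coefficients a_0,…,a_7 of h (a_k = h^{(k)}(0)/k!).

L = (54 + 228·x + 432·x^2 + 288·x^3 + 192·x^4) + (11 + 124·x + 464·x^2 + 704·x^3 + 592·x^4 + 320·x^5)·Dx + (-4 - 19·x - 17·x^2 + 42·x^3 + 116·x^4 + 136·x^5 + 64·x^6)·Dx^2  (order 2).
h: a_k = 9, 6, 69, 84, 411, 582, 2169, 3336, …
ICs: h(0) = 9, h′(0) = 6.

f: a_k = 3, 3, 9, 15, 33, 63, 129, 255, …
g: a_k = 0, 6, -6, 8, -12, 96/5, -32, 384/7, …
h₀=f+g: left-lcm gives L₀, ord ≤ 3.
Differentiate: ansatz ord ≤ ord L₀ ⇒ L.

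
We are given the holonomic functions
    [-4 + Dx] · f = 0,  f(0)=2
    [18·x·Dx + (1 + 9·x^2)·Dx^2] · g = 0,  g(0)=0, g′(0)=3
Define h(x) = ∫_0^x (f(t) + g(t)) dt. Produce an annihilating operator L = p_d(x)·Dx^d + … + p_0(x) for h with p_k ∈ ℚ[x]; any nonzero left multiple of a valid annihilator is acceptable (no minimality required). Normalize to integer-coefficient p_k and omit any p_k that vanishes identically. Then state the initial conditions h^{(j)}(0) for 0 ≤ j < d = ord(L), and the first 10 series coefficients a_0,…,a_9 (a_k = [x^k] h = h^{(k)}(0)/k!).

L = (36 - 144·x - 972·x^2 - 1296·x^3)·Dx^2 + (-17 + 99·x^2 - 648·x^4)·Dx^3 + (2 + 9·x + 36·x^2 + 81·x^3 + 162·x^4)·Dx^4  (order 4).
h: a_k = 0, 2, 11/2, 16/3, 37/12, 64/15, 197/18, 512/315, -96367/2520, 1024/2835, …
ICs: h(0) = 0, h′(0) = 2, h′′(0) = 11, h′′′(0) = 32.

f: a_k = 2, 8, 16, 64/3, 64/3, 256/15, 512/45, 2048/315, 1024/315, 4096/2835, …
g: a_k = 0, 3, 0, -9, 0, 243/5, 0, -2187/7, 0, 2187, …
h₀=f+g: left-lcm gives L₀, ord ≤ 3.
h=∫h₀ ⇒ L = L₀·Dx.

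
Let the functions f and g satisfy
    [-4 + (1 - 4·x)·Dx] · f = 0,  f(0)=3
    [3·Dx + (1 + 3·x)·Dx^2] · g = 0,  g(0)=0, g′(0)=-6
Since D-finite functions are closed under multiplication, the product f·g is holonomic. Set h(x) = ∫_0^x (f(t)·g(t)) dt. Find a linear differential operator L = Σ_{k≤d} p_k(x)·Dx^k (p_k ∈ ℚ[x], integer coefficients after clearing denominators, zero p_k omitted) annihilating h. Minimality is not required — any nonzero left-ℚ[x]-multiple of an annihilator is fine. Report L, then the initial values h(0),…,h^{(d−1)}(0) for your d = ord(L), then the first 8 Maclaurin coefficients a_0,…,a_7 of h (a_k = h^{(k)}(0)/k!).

f: a_k = 3, 12, 48, 192, 768, 3072, 12288, 49152, …
g: a_k = 0, -6, 9, -18, 81/2, -486/5, 243, -4374/7, …
h₀=f·g: eliminate ⇒ L₀, order ≤ 1·2.
h=∫₀ˣh₀: take L = L₀·Dx.
L = 12·Dx + (5 + 36·x)·Dx^2 + (-1 + x + 12·x^2)·Dx^3  (order 3).
h: a_k = 0, 0, -9, -15, -117/2, -1629/10, -2958/5, -9621/5, …
ICs: h(0) = 0, h′(0) = 0, h′′(0) = -18.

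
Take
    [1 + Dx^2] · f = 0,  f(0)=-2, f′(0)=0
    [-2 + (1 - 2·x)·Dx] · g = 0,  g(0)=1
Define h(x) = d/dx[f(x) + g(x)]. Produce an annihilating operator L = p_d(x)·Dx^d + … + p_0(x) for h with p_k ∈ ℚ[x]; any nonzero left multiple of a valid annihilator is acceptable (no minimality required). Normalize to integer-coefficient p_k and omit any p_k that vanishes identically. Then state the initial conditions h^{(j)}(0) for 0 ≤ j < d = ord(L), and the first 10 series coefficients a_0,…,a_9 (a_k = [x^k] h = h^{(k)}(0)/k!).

f: a_k = -2, 0, 1, 0, -1/12, 0, 1/360, 0, -1/20160, 0, …
g: a_k = 1, 2, 4, 8, 16, 32, 64, 128, 256, 512, …
Sum ⇒ L₀ = lclm(L_f,L_g) in ℚ(x)⟨Dx⟩.
Derive L from L₀ (diff closure).
L = (196 - 16·x + 16·x^2) + (-25 + 54·x - 12·x^2 + 8·x^3)·Dx + (196 - 16·x + 16·x^2)·Dx^2 + (-25 + 54·x - 12·x^2 + 8·x^3)·Dx^3  (order 3).
h: a_k = 2, 10, 24, 191/3, 160, 23041/60, 896, 5160959/2520, 4608, 1857945601/181440, …
ICs: h(0) = 2, h′(0) = 10, h′′(0) = 48.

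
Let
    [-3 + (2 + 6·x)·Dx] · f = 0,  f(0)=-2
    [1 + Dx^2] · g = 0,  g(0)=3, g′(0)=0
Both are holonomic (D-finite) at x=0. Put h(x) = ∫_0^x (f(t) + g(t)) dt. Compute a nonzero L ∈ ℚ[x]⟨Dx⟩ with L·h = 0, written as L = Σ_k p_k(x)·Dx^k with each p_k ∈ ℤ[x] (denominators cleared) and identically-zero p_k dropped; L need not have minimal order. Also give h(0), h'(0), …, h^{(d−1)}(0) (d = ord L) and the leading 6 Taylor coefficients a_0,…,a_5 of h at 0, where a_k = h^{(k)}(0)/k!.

f: a_k = -2, -3, 9/4, -27/8, 405/64, -1701/128, …
g: a_k = 3, 0, -3/2, 0, 1/8, 0, …
Sum ⇒ L₀ = lclm(L_f,L_g) in ℚ(x)⟨Dx⟩.
Integrate: L := L₀·Dx.
L = (-93 - 72·x - 108·x^2)·Dx + (-10 + 18·x + 216·x^2 + 216·x^3)·Dx^2 + (-93 - 72·x - 108·x^2)·Dx^3 + (-10 + 18·x + 216·x^2 + 216·x^3)·Dx^4  (order 4).
h: a_k = 0, 1, -3/2, 1/4, -27/32, 413/320, …
ICs: h(0) = 0, h′(0) = 1, h′′(0) = -3, h′′′(0) = 3/2.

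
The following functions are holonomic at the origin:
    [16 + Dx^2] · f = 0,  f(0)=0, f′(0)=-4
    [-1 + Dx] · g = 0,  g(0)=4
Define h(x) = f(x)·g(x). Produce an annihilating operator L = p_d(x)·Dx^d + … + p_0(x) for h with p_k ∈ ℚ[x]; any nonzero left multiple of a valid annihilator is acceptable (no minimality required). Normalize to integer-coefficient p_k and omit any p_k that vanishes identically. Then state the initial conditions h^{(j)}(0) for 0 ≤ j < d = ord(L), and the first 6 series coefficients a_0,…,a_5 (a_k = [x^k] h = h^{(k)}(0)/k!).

L = 17 - 2·Dx + Dx^2  (order 2).
h: a_k = 0, -16, -16, 104/3, 40, -202/15, …
ICs: h(0) = 0, h′(0) = -16.

f: a_k = 0, -4, 0, 32/3, 0, -128/15, …
g: a_k = 4, 4, 2, 2/3, 1/6, 1/30, …
f·g: L₀ = L_f ⊗_s L_g, ord ≤ 2·1.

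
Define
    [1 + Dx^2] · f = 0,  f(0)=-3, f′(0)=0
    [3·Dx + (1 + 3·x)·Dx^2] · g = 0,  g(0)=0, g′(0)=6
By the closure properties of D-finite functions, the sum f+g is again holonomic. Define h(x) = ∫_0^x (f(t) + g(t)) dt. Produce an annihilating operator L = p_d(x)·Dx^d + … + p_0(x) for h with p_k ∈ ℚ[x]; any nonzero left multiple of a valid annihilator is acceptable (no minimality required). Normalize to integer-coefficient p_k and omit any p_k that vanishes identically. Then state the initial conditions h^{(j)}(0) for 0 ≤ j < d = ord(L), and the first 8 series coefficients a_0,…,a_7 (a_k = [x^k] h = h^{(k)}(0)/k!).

L = (165 + 18·x + 27·x^2)·Dx^2 + (19 + 63·x + 27·x^2 + 27·x^3)·Dx^3 + (165 + 18·x + 27·x^2)·Dx^4 + (19 + 63·x + 27·x^2 + 27·x^3)·Dx^5  (order 5).
h: a_k = 0, -3, 3, -5/2, 9/2, -65/8, 81/5, -58319/1680, …
ICs: h(0) = 0, h′(0) = -3, h′′(0) = 6, h′′′(0) = -15, h′′′′(0) = 108.

f: a_k = -3, 0, 3/2, 0, -1/8, 0, 1/240, 0, …
g: a_k = 0, 6, -9, 18, -81/2, 486/5, -243, 4374/7, …
h₀=f+g: left-lcm gives L₀, ord ≤ 4.
Integrate: L := L₀·Dx.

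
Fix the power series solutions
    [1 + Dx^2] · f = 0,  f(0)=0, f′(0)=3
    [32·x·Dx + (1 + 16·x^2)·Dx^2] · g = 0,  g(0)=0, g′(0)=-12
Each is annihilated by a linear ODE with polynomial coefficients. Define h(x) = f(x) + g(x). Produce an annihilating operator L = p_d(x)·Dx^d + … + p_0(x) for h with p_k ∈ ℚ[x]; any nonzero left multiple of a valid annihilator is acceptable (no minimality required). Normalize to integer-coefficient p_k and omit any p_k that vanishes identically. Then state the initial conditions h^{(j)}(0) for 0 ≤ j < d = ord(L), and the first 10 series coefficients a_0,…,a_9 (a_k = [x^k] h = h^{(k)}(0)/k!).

f: a_k = 0, 3, 0, -1/2, 0, 1/40, 0, -1/1680, 0, 1/120960, …
g: a_k = 0, -12, 0, 64, 0, -3072/5, 0, 49152/7, 0, -262144/3, …
f+g: L₀ = lclm(L_f,L_g), ord ≤ 2+2.
L = (-6112·x + 99328·x^3 + 8192·x^5)·Dx + (-31 + 1072·x^2 + 25344·x^4 + 4096·x^6)·Dx^2 + (-6112·x + 99328·x^3 + 8192·x^5)·Dx^3 + (-31 + 1072·x^2 + 25344·x^4 + 4096·x^6)·Dx^4  (order 4).
h: a_k = 0, -9, 0, 127/2, 0, -4915/8, 0, 11796479/1680, 0, -10569646079/120960, …
ICs: h(0) = 0, h′(0) = -9, h′′(0) = 0, h′′′(0) = 381.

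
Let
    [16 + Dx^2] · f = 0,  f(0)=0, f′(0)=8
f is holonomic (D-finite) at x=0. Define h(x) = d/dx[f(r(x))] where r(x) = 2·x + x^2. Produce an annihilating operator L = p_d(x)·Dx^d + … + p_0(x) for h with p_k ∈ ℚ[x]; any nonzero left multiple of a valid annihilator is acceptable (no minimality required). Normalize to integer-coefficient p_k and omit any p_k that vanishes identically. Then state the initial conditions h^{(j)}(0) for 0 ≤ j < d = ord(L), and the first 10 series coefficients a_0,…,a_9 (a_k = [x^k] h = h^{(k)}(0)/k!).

f: a_k = 0, 8, 0, -64/3, 0, 256/15, 0, -2048/315, 0, 4096/2835, …
Substitute x→r, Dx→(1/r')Dx; clear ⇒ L₀.
h₀' ⇒ L via d/dx closure of L₀.
L = (67 + 256·x + 384·x^2 + 256·x^3 + 64·x^4) + (-3 - 3·x)·Dx + (1 + 2·x + x^2)·Dx^2  (order 2).
h: a_k = 16, 16, -512, -1024, 6272/3, 8064, 167936/45, -802816/45, -9805312/315, -61952/21, …
ICs: h(0) = 16, h′(0) = 16.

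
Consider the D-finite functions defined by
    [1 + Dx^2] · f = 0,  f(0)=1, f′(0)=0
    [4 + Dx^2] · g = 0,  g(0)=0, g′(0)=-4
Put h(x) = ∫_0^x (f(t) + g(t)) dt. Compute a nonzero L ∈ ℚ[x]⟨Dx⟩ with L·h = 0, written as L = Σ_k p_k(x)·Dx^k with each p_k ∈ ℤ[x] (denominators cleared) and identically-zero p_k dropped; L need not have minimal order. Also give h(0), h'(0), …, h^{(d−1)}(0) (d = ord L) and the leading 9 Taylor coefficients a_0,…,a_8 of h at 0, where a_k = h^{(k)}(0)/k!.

L = 4·Dx + 5·Dx^3 + Dx^5  (order 5).
h: a_k = 0, 1, -2, -1/6, 2/3, 1/120, -4/45, -1/5040, 2/315, …
ICs: h(0) = 0, h′(0) = 1, h′′(0) = -4, h′′′(0) = -1, h′′′′(0) = 16.

f: a_k = 1, 0, -1/2, 0, 1/24, 0, -1/720, 0, 1/40320, …
g: a_k = 0, -4, 0, 8/3, 0, -8/15, 0, 16/315, 0, …
h₀=f+g: left-lcm gives L₀, ord ≤ 4.
Integrate: L := L₀·Dx.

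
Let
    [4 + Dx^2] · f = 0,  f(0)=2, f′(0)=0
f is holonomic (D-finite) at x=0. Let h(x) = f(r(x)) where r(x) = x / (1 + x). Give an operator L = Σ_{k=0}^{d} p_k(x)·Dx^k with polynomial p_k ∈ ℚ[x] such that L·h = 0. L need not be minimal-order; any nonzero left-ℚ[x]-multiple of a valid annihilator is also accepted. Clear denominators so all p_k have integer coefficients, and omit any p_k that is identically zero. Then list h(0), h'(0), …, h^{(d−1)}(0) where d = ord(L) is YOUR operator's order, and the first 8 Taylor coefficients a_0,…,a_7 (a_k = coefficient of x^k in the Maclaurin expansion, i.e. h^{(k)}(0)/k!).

f: a_k = 2, 0, -4, 0, 4/3, 0, -8/45, 0, …
f∘r: x↦r, Dx↦Dx/r' in L_f ⇒ L₀.
L = 4 + (2 + 6·x + 6·x^2 + 2·x^3)·Dx + (1 + 4·x + 6·x^2 + 4·x^3 + x^4)·Dx^2  (order 2).
h: a_k = 2, 0, -4, 8, -32/3, 32/3, -308/45, -8/5, …
ICs: h(0) = 2, h′(0) = 0.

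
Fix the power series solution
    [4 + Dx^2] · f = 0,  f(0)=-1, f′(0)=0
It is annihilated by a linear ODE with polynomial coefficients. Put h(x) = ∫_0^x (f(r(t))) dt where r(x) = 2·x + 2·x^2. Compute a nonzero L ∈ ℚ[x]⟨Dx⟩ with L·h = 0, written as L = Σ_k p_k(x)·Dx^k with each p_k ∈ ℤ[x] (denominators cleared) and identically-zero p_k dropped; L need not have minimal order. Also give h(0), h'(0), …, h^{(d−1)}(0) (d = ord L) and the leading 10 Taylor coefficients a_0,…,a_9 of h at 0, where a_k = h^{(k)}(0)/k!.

f: a_k = -1, 0, 2, 0, -2/3, 0, 4/45, 0, -2/315, 0, …
Change of var in L_f (x↦r) gives L₀.
∫: right-multiply L₀ by Dx.
L = (16 + 96·x + 192·x^2 + 128·x^3)·Dx - 2·Dx^2 + (1 + 2·x)·Dx^3  (order 3).
h: a_k = 0, -1, 0, 8/3, 4, -8/15, -64/9, -2624/315, -16/15, 23008/2835, …
ICs: h(0) = 0, h′(0) = -1, h′′(0) = 0.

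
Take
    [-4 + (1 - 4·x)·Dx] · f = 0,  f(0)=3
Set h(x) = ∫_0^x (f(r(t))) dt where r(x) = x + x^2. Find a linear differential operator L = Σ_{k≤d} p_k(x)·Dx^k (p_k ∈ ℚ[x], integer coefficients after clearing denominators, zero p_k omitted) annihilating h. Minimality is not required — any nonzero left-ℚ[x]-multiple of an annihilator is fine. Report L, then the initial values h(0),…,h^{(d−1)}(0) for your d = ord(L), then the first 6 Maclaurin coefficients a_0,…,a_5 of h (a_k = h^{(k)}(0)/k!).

f: a_k = 3, 12, 48, 192, 768, 3072, …
Substitute x→r, Dx→(1/r')Dx; clear ⇒ L₀.
∫: right-multiply L₀ by Dx.
L = (4 + 8·x)·Dx + (-1 + 4·x + 4·x^2)·Dx^2  (order 2).
h: a_k = 0, 3, 6, 20, 72, 1392/5, …
ICs: h(0) = 0, h′(0) = 3.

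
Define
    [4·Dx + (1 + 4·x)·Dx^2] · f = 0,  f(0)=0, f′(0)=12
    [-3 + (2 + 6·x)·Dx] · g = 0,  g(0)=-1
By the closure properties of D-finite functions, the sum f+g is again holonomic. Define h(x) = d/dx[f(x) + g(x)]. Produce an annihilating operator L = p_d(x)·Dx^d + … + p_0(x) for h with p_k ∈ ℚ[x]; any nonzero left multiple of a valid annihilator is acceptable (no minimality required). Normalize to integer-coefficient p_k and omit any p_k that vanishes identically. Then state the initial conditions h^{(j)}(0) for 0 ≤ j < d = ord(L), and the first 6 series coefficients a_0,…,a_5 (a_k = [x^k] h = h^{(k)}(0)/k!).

L = (84 + 144·x) + (101 + 552·x + 720·x^2)·Dx + (10 + 94·x + 288·x^2 + 288·x^3)·Dx^2  (order 2).
h: a_k = 21/2, -183/4, 2991/16, -24171/32, 777927/256, -6245529/512, …
ICs: h(0) = 21/2, h′(0) = -183/4.

f: a_k = 0, 12, -24, 64, -192, 3072/5, …
g: a_k = -1, -3/2, 9/8, -27/16, 405/128, -1701/256, …
L₀ := lclm(L_f,L_g); ord L₀ ≤ 2+1.
h₀' ⇒ L via d/dx closure of L₀.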